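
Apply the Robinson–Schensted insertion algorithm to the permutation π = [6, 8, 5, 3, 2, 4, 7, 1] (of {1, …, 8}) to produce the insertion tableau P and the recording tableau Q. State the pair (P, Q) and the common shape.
P = [1, 4, 7] / [2, 8] / [3] / [5] / [6];  Q = [1, 2, 7] / [3, 6] / [4] / [5] / [8];  common shape = (3, 2, 1, 1, 1)

Row-insert the values π_1, π_2, … into P one at a time, bumping the leftmost entry strictly greater than the inserted value down to the next row. The recording tableau Q records, in position (i, j), the step at which that cell was added to P.
  Insert 6 (step 1): P = [6];  Q = [1]
  Insert 8 (step 2): P = [6, 8];  Q = [1, 2]
  Insert 5 (step 3): P = [5, 8] / [6];  Q = [1, 2] / [3]
  Insert 3 (step 4): P = [3, 8] / [5] / [6];  Q = [1, 2] / [3] / [4]
  Insert 2 (step 5): P = [2, 8] / [3] / [5] / [6];  Q = [1, 2] / [3] / [4] / [5]
  Insert 4 (step 6): P = [2, 4] / [3, 8] / [5] / [6];  Q = [1, 2] / [3, 6] / [4] / [5]
  Insert 7 (step 7): P = [2, 4, 7] / [3, 8] / [5] / [6];  Q = [1, 2, 7] / [3, 6] / [4] / [5]
  Insert 1 (step 8): P = [1, 4, 7] / [2, 8] / [3] / [5] / [6];  Q = [1, 2, 7] / [3, 6] / [4] / [5] / [8]
Final shape: (3, 2, 1, 1, 1).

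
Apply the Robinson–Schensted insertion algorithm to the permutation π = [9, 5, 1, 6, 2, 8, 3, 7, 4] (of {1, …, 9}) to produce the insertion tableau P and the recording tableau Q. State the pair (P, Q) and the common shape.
P = [1, 2, 3, 4] / [5, 6, 7] / [8] / [9];  Q = [1, 4, 6, 8] / [2, 5, 7] / [3] / [9];  common shape = (4, 3, 1, 1)

Row-insert the values π_1, π_2, … into P one at a time, bumping the leftmost entry strictly greater than the inserted value down to the next row. The recording tableau Q records, in position (i, j), the step at which that cell was added to P.
  Insert 9 (step 1): P = [9];  Q = [1]
  Insert 5 (step 2): P = [5] / [9];  Q = [1] / [2]
  Insert 1 (step 3): P = [1] / [5] / [9];  Q = [1] / [2] / [3]
  Insert 6 (step 4): P = [1, 6] / [5] / [9];  Q = [1, 4] / [2] / [3]
  Insert 2 (step 5): P = [1, 2] / [5, 6] / [9];  Q = [1, 4] / [2, 5] / [3]
  Insert 8 (step 6): P = [1, 2, 8] / [5, 6] / [9];  Q = [1, 4, 6] / [2, 5] / [3]
  Insert 3 (step 7): P = [1, 2, 3] / [5, 6, 8] / [9];  Q = [1, 4, 6] / [2, 5, 7] / [3]
  Insert 7 (step 8): P = [1, 2, 3, 7] / [5, 6, 8] / [9];  Q = [1, 4, 6, 8] / [2, 5, 7] / [3]
  Insert 4 (step 9): P = [1, 2, 3, 4] / [5, 6, 7] / [8] / [9];  Q = [1, 4, 6, 8] / [2, 5, 7] / [3] / [9]
Final shape: (4, 3, 1, 1).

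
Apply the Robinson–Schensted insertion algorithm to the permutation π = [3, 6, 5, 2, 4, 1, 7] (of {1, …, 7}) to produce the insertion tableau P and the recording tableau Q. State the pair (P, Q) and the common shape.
P = [1, 4, 7] / [2, 5] / [3] / [6];  Q = [1, 2, 7] / [3, 5] / [4] / [6];  common shape = (3, 2, 1, 1)

Row-insert the values π_1, π_2, … into P one at a time, bumping the leftmost entry strictly greater than the inserted value down to the next row. The recording tableau Q records, in position (i, j), the step at which that cell was added to P.
  Insert 3 (step 1): P = [3];  Q = [1]
  Insert 6 (step 2): P = [3, 6];  Q = [1, 2]
  Insert 5 (step 3): P = [3, 5] / [6];  Q = [1, 2] / [3]
  Insert 2 (step 4): P = [2, 5] / [3] / [6];  Q = [1, 2] / [3] / [4]
  Insert 4 (step 5): P = [2, 4] / [3, 5] / [6];  Q = [1, 2] / [3, 5] / [4]
  Insert 1 (step 6): P = [1, 4] / [2, 5] / [3] / [6];  Q = [1, 2] / [3, 5] / [4] / [6]
  Insert 7 (step 7): P = [1, 4, 7] / [2, 5] / [3] / [6];  Q = [1, 2, 7] / [3, 5] / [4] / [6]
Final shape: (3, 2, 1, 1).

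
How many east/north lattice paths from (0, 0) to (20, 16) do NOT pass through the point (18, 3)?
Number of paths = 7307732460

Total paths from (0, 0) to (20, 16): C(36, 20) = 7307872110. Paths through (18, 3): (paths (0, 0) → (18, 3)) × (paths (18, 3) → (20, 16)) = C(21, 18) · C(15, 2) = 1330 · 105 = 139650. Avoidance count = 7307872110 − 139650 = 7307732460.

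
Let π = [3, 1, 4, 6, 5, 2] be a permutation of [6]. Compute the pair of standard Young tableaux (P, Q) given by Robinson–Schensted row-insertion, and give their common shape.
P = [1, 2, 5] / [3, 4] / [6];  Q = [1, 3, 4] / [2, 5] / [6];  common shape = (3, 2, 1)

Row-insert the values π_1, π_2, … into P one at a time, bumping the leftmost entry strictly greater than the inserted value down to the next row. The recording tableau Q records, in position (i, j), the step at which that cell was added to P.
  Insert 3 (step 1): P = [3];  Q = [1]
  Insert 1 (step 2): P = [1] / [3];  Q = [1] / [2]
  Insert 4 (step 3): P = [1, 4] / [3];  Q = [1, 3] / [2]
  Insert 6 (step 4): P = [1, 4, 6] / [3];  Q = [1, 3, 4] / [2]
  Insert 5 (step 5): P = [1, 4, 5] / [3, 6];  Q = [1, 3, 4] / [2, 5]
  Insert 2 (step 6): P = [1, 2, 5] / [3, 4] / [6];  Q = [1, 3, 4] / [2, 5] / [6]
Final shape: (3, 2, 1).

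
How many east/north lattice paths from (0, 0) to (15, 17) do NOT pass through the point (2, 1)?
Number of paths = 362130975

Total paths from (0, 0) to (15, 17): C(32, 15) = 565722720. Paths through (2, 1): (paths (0, 0) → (2, 1)) × (paths (2, 1) → (15, 17)) = C(3, 2) · C(29, 13) = 3 · 67863915 = 203591745. Avoidance count = 565722720 − 203591745 = 362130975.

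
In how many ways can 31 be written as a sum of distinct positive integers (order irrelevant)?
q(31) = 340

A partition into distinct parts is a strictly decreasing sequence summing to n. The recurrence d(n, m) = d(n, m−1) + d(n−m, m−1) (use part m at most once) with q(n) = d(n, n) gives q(31) = 340. (Euler's theorem: # distinct-part partitions = # odd-part partitions.)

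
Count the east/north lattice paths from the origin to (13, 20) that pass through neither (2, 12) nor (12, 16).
Number of paths = 414635158

Inclusion–exclusion. Total paths: C(33, 13) = 573166440. Through P₁: C(14, 2)·C(19, 11) = 6877962. Through P₂: C(28, 12)·C(5, 1) = 152108775. Since P₁ is strictly southwest of P₂, a monotone path through both must visit P₁ then P₂; paths through both = C(14, 2)·C(14, 10)·C(5, 1) = 455455. Avoid both = 573166440 − 6877962 − 152108775 + 455455 = 414635158.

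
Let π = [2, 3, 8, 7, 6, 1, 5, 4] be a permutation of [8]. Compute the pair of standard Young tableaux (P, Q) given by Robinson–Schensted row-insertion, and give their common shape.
P = [1, 3, 4] / [2, 5] / [6] / [7] / [8];  Q = [1, 2, 3] / [4, 7] / [5] / [6] / [8];  common shape = (3, 2, 1, 1, 1)

Row-insert the values π_1, π_2, … into P one at a time, bumping the leftmost entry strictly greater than the inserted value down to the next row. The recording tableau Q records, in position (i, j), the step at which that cell was added to P.
  Insert 2 (step 1): P = [2];  Q = [1]
  Insert 3 (step 2): P = [2, 3];  Q = [1, 2]
  Insert 8 (step 3): P = [2, 3, 8];  Q = [1, 2, 3]
  Insert 7 (step 4): P = [2, 3, 7] / [8];  Q = [1, 2, 3] / [4]
  Insert 6 (step 5): P = [2, 3, 6] / [7] / [8];  Q = [1, 2, 3] / [4] / [5]
  Insert 1 (step 6): P = [1, 3, 6] / [2] / [7] / [8];  Q = [1, 2, 3] / [4] / [5] / [6]
  Insert 5 (step 7): P = [1, 3, 5] / [2, 6] / [7] / [8];  Q = [1, 2, 3] / [4, 7] / [5] / [6]
  Insert 4 (step 8): P = [1, 3, 4] / [2, 5] / [6] / [7] / [8];  Q = [1, 2, 3] / [4, 7] / [5] / [6] / [8]
Final shape: (3, 2, 1, 1, 1).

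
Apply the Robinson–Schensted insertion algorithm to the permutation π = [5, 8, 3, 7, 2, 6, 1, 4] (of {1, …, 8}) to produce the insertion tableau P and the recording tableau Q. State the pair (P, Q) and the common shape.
P = [1, 4] / [2, 6] / [3, 7] / [5, 8];  Q = [1, 2] / [3, 4] / [5, 6] / [7, 8];  common shape = (2, 2, 2, 2)

Row-insert the values π_1, π_2, … into P one at a time, bumping the leftmost entry strictly greater than the inserted value down to the next row. The recording tableau Q records, in position (i, j), the step at which that cell was added to P.
  Insert 5 (step 1): P = [5];  Q = [1]
  Insert 8 (step 2): P = [5, 8];  Q = [1, 2]
  Insert 3 (step 3): P = [3, 8] / [5];  Q = [1, 2] / [3]
  Insert 7 (step 4): P = [3, 7] / [5, 8];  Q = [1, 2] / [3, 4]
  Insert 2 (step 5): P = [2, 7] / [3, 8] / [5];  Q = [1, 2] / [3, 4] / [5]
  Insert 6 (step 6): P = [2, 6] / [3, 7] / [5, 8];  Q = [1, 2] / [3, 4] / [5, 6]
  Insert 1 (step 7): P = [1, 6] / [2, 7] / [3, 8] / [5];  Q = [1, 2] / [3, 4] / [5, 6] / [7]
  Insert 4 (step 8): P = [1, 4] / [2, 6] / [3, 7] / [5, 8];  Q = [1, 2] / [3, 4] / [5, 6] / [7, 8]
Final shape: (2, 2, 2, 2).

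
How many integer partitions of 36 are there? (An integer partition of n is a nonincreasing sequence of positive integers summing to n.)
p(36) = 17977

Compute p(n) via the recurrence p(n, m) = p(n, m−1) + p(n−m, m), where p(n, m) counts partitions of n with all parts ≤ m and p(n) = p(n, n). The base cases are p(0, m) = 1 and p(n, 0) = 0 for n > 0. Filling the table yields p(36) = 17977. (Euler's pentagonal recurrence is an alternative.)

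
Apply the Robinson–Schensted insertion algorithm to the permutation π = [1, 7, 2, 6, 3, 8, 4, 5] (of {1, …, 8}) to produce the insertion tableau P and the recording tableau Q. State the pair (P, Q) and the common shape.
P = [1, 2, 3, 4, 5] / [6, 8] / [7];  Q = [1, 2, 4, 6, 8] / [3, 7] / [5];  common shape = (5, 2, 1)

Row-insert the values π_1, π_2, … into P one at a time, bumping the leftmost entry strictly greater than the inserted value down to the next row. The recording tableau Q records, in position (i, j), the step at which that cell was added to P.
  Insert 1 (step 1): P = [1];  Q = [1]
  Insert 7 (step 2): P = [1, 7];  Q = [1, 2]
  Insert 2 (step 3): P = [1, 2] / [7];  Q = [1, 2] / [3]
  Insert 6 (step 4): P = [1, 2, 6] / [7];  Q = [1, 2, 4] / [3]
  Insert 3 (step 5): P = [1, 2, 3] / [6] / [7];  Q = [1, 2, 4] / [3] / [5]
  Insert 8 (step 6): P = [1, 2, 3, 8] / [6] / [7];  Q = [1, 2, 4, 6] / [3] / [5]
  Insert 4 (step 7): P = [1, 2, 3, 4] / [6, 8] / [7];  Q = [1, 2, 4, 6] / [3, 7] / [5]
  Insert 5 (step 8): P = [1, 2, 3, 4, 5] / [6, 8] / [7];  Q = [1, 2, 4, 6, 8] / [3, 7] / [5]
Final shape: (5, 2, 1).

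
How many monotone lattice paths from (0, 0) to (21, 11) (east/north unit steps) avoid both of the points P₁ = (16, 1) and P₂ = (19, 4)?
Number of paths = 128666889

Inclusion–exclusion. Total paths: C(32, 21) = 129024480. Through P₁: C(17, 16)·C(15, 5) = 51051. Through P₂: C(23, 19)·C(9, 2) = 318780. Since P₁ is strictly southwest of P₂, a monotone path through both must visit P₁ then P₂; paths through both = C(17, 16)·C(6, 3)·C(9, 2) = 12240. Avoid both = 129024480 − 51051 − 318780 + 12240 = 128666889.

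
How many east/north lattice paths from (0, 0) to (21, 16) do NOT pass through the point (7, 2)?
Number of paths = 11431577070

Total paths from (0, 0) to (21, 16): C(37, 21) = 12875774670. Paths through (7, 2): (paths (0, 0) → (7, 2)) × (paths (7, 2) → (21, 16)) = C(9, 7) · C(28, 14) = 36 · 40116600 = 1444197600. Avoidance count = 12875774670 − 1444197600 = 11431577070.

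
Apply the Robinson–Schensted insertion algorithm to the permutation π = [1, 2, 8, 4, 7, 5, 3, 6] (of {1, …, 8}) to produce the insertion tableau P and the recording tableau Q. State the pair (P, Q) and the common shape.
P = [1, 2, 3, 5, 6] / [4] / [7] / [8];  Q = [1, 2, 3, 5, 8] / [4] / [6] / [7];  common shape = (5, 1, 1, 1)

Row-insert the values π_1, π_2, … into P one at a time, bumping the leftmost entry strictly greater than the inserted value down to the next row. The recording tableau Q records, in position (i, j), the step at which that cell was added to P.
  Insert 1 (step 1): P = [1];  Q = [1]
  Insert 2 (step 2): P = [1, 2];  Q = [1, 2]
  Insert 8 (step 3): P = [1, 2, 8];  Q = [1, 2, 3]
  Insert 4 (step 4): P = [1, 2, 4] / [8];  Q = [1, 2, 3] / [4]
  Insert 7 (step 5): P = [1, 2, 4, 7] / [8];  Q = [1, 2, 3, 5] / [4]
  Insert 5 (step 6): P = [1, 2, 4, 5] / [7] / [8];  Q = [1, 2, 3, 5] / [4] / [6]
  Insert 3 (step 7): P = [1, 2, 3, 5] / [4] / [7] / [8];  Q = [1, 2, 3, 5] / [4] / [6] / [7]
  Insert 6 (step 8): P = [1, 2, 3, 5, 6] / [4] / [7] / [8];  Q = [1, 2, 3, 5, 8] / [4] / [6] / [7]
Final shape: (5, 1, 1, 1).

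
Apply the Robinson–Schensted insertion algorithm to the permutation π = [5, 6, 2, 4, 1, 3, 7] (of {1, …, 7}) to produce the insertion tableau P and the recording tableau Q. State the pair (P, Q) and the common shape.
P = [1, 3, 7] / [2, 4] / [5, 6];  Q = [1, 2, 7] / [3, 4] / [5, 6];  common shape = (3, 2, 2)

Row-insert the values π_1, π_2, … into P one at a time, bumping the leftmost entry strictly greater than the inserted value down to the next row. The recording tableau Q records, in position (i, j), the step at which that cell was added to P.
  Insert 5 (step 1): P = [5];  Q = [1]
  Insert 6 (step 2): P = [5, 6];  Q = [1, 2]
  Insert 2 (step 3): P = [2, 6] / [5];  Q = [1, 2] / [3]
  Insert 4 (step 4): P = [2, 4] / [5, 6];  Q = [1, 2] / [3, 4]
  Insert 1 (step 5): P = [1, 4] / [2, 6] / [5];  Q = [1, 2] / [3, 4] / [5]
  Insert 3 (step 6): P = [1, 3] / [2, 4] / [5, 6];  Q = [1, 2] / [3, 4] / [5, 6]
  Insert 7 (step 7): P = [1, 3, 7] / [2, 4] / [5, 6];  Q = [1, 2, 7] / [3, 4] / [5, 6]
Final shape: (3, 2, 2).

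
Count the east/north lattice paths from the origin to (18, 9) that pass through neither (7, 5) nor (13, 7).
Number of paths = 2443521

Inclusion–exclusion. Total paths: C(27, 18) = 4686825. Through P₁: C(12, 7)·C(15, 11) = 1081080. Through P₂: C(20, 13)·C(7, 5) = 1627920. Since P₁ is strictly southwest of P₂, a monotone path through both must visit P₁ then P₂; paths through both = C(12, 7)·C(8, 6)·C(7, 5) = 465696. Avoid both = 4686825 − 1081080 − 1627920 + 465696 = 2443521.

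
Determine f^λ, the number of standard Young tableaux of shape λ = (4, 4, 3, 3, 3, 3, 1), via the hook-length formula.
# SYT of shape (4, 4, 3, 3, 3, 3, 1) = 49884120

Hook-length formula: f^λ = n! / Π hook(c), product over all cells c of the Young diagram. For λ = (4, 4, 3, 3, 3, 3, 1), n = 21 boxes. Hook lengths by row (left-to-right, top-to-bottom): [10, 8, 7, 2]; [9, 7, 6, 1]; [7, 5, 4]; [6, 4, 3]; [5, 3, 2]; [4, 2, 1]; [1]. Product of hooks = 1024192512000. So f^λ = 21! / 1024192512000 = 51090942171709440000 / 1024192512000 = 49884120.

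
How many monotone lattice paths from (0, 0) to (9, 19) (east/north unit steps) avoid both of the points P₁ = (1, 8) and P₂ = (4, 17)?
Number of paths = 6142557

Inclusion–exclusion. Total paths: C(28, 9) = 6906900. Through P₁: C(9, 1)·C(19, 8) = 680238. Through P₂: C(21, 4)·C(7, 5) = 125685. Since P₁ is strictly southwest of P₂, a monotone path through both must visit P₁ then P₂; paths through both = C(9, 1)·C(12, 3)·C(7, 5) = 41580. Avoid both = 6906900 − 680238 − 125685 + 41580 = 6142557.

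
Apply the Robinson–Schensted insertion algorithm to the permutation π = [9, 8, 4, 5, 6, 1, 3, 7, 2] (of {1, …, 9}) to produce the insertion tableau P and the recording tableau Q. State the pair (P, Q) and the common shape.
P = [1, 2, 6, 7] / [3, 5] / [4] / [8] / [9];  Q = [1, 4, 5, 8] / [2, 7] / [3] / [6] / [9];  common shape = (4, 2, 1, 1, 1)

Row-insert the values π_1, π_2, … into P one at a time, bumping the leftmost entry strictly greater than the inserted value down to the next row. The recording tableau Q records, in position (i, j), the step at which that cell was added to P.
  Insert 9 (step 1): P = [9];  Q = [1]
  Insert 8 (step 2): P = [8] / [9];  Q = [1] / [2]
  Insert 4 (step 3): P = [4] / [8] / [9];  Q = [1] / [2] / [3]
  Insert 5 (step 4): P = [4, 5] / [8] / [9];  Q = [1, 4] / [2] / [3]
  Insert 6 (step 5): P = [4, 5, 6] / [8] / [9];  Q = [1, 4, 5] / [2] / [3]
  Insert 1 (step 6): P = [1, 5, 6] / [4] / [8] / [9];  Q = [1, 4, 5] / [2] / [3] / [6]
  Insert 3 (step 7): P = [1, 3, 6] / [4, 5] / [8] / [9];  Q = [1, 4, 5] / [2, 7] / [3] / [6]
  Insert 7 (step 8): P = [1, 3, 6, 7] / [4, 5] / [8] / [9];  Q = [1, 4, 5, 8] / [2, 7] / [3] / [6]
  Insert 2 (step 9): P = [1, 2, 6, 7] / [3, 5] / [4] / [8] / [9];  Q = [1, 4, 5, 8] / [2, 7] / [3] / [6] / [9]
Final shape: (4, 2, 1, 1, 1).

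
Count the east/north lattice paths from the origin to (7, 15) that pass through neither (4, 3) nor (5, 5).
Number of paths = 144917

Inclusion–exclusion. Total paths: C(22, 7) = 170544. Through P₁: C(7, 4)·C(15, 3) = 15925. Through P₂: C(10, 5)·C(12, 2) = 16632. Since P₁ is strictly southwest of P₂, a monotone path through both must visit P₁ then P₂; paths through both = C(7, 4)·C(3, 1)·C(12, 2) = 6930. Avoid both = 170544 − 15925 − 16632 + 6930 = 144917.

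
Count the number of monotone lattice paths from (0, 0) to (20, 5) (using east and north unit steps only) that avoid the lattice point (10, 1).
Number of paths = 42119

Total paths from (0, 0) to (20, 5): C(25, 20) = 53130. Paths through (10, 1): (paths (0, 0) → (10, 1)) × (paths (10, 1) → (20, 5)) = C(11, 10) · C(14, 10) = 11 · 1001 = 11011. Avoidance count = 53130 − 11011 = 42119.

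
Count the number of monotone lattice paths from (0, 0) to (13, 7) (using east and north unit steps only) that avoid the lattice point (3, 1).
Number of paths = 45488

Total paths from (0, 0) to (13, 7): C(20, 13) = 77520. Paths through (3, 1): (paths (0, 0) → (3, 1)) × (paths (3, 1) → (13, 7)) = C(4, 3) · C(16, 10) = 4 · 8008 = 32032. Avoidance count = 77520 − 32032 = 45488.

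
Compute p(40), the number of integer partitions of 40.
p(40) = 37338

Compute p(n) via the recurrence p(n, m) = p(n, m−1) + p(n−m, m), where p(n, m) counts partitions of n with all parts ≤ m and p(n) = p(n, n). The base cases are p(0, m) = 1 and p(n, 0) = 0 for n > 0. Filling the table yields p(40) = 37338. (Euler's pentagonal recurrence is an alternative.)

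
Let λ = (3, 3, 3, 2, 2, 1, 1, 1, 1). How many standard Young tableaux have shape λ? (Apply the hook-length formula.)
# SYT of shape (3, 3, 3, 2, 2, 1, 1, 1, 1) = 247520

Hook-length formula: f^λ = n! / Π hook(c), product over all cells c of the Young diagram. For λ = (3, 3, 3, 2, 2, 1, 1, 1, 1), n = 17 boxes. Hook lengths by row (left-to-right, top-to-bottom): [11, 6, 3]; [10, 5, 2]; [9, 4, 1]; [7, 2]; [6, 1]; [4]; [3]; [2]; [1]. Product of hooks = 1437004800. So f^λ = 17! / 1437004800 = 355687428096000 / 1437004800 = 247520.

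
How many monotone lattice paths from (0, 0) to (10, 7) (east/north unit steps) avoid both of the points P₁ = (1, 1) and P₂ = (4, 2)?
Number of paths = 6204

Inclusion–exclusion. Total paths: C(17, 10) = 19448. Through P₁: C(2, 1)·C(15, 9) = 10010. Through P₂: C(6, 4)·C(11, 6) = 6930. Since P₁ is strictly southwest of P₂, a monotone path through both must visit P₁ then P₂; paths through both = C(2, 1)·C(4, 3)·C(11, 6) = 3696. Avoid both = 19448 − 10010 − 6930 + 3696 = 6204.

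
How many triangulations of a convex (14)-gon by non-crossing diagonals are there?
C_12 = 208012

These polygon triangulations are counted by the Catalan number C_n = (1/(n + 1)) · C(2n, n). For n = 12: C_12 = (1/13) · C(24, 12) = 2704156/13 = 208012.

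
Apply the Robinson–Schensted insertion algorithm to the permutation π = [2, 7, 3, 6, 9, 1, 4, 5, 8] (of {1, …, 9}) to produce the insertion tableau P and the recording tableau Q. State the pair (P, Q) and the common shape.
P = [1, 3, 4, 5, 8] / [2, 6, 9] / [7];  Q = [1, 2, 4, 5, 9] / [3, 7, 8] / [6];  common shape = (5, 3, 1)

Row-insert the values π_1, π_2, … into P one at a time, bumping the leftmost entry strictly greater than the inserted value down to the next row. The recording tableau Q records, in position (i, j), the step at which that cell was added to P.
  Insert 2 (step 1): P = [2];  Q = [1]
  Insert 7 (step 2): P = [2, 7];  Q = [1, 2]
  Insert 3 (step 3): P = [2, 3] / [7];  Q = [1, 2] / [3]
  Insert 6 (step 4): P = [2, 3, 6] / [7];  Q = [1, 2, 4] / [3]
  Insert 9 (step 5): P = [2, 3, 6, 9] / [7];  Q = [1, 2, 4, 5] / [3]
  Insert 1 (step 6): P = [1, 3, 6, 9] / [2] / [7];  Q = [1, 2, 4, 5] / [3] / [6]
  Insert 4 (step 7): P = [1, 3, 4, 9] / [2, 6] / [7];  Q = [1, 2, 4, 5] / [3, 7] / [6]
  Insert 5 (step 8): P = [1, 3, 4, 5] / [2, 6, 9] / [7];  Q = [1, 2, 4, 5] / [3, 7, 8] / [6]
  Insert 8 (step 9): P = [1, 3, 4, 5, 8] / [2, 6, 9] / [7];  Q = [1, 2, 4, 5, 9] / [3, 7, 8] / [6]
Final shape: (5, 3, 1).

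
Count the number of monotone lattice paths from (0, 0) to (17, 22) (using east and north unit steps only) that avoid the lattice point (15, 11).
Number of paths = 50418477330

Total paths from (0, 0) to (17, 22): C(39, 17) = 51021117810. Paths through (15, 11): (paths (0, 0) → (15, 11)) × (paths (15, 11) → (17, 22)) = C(26, 15) · C(13, 2) = 7726160 · 78 = 602640480. Avoidance count = 51021117810 − 602640480 = 50418477330.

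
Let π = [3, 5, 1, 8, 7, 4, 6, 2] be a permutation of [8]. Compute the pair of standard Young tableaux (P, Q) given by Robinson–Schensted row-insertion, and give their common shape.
P = [1, 2, 6] / [3, 4, 7] / [5] / [8];  Q = [1, 2, 4] / [3, 5, 7] / [6] / [8];  common shape = (3, 3, 1, 1)

Row-insert the values π_1, π_2, … into P one at a time, bumping the leftmost entry strictly greater than the inserted value down to the next row. The recording tableau Q records, in position (i, j), the step at which that cell was added to P.
  Insert 3 (step 1): P = [3];  Q = [1]
  Insert 5 (step 2): P = [3, 5];  Q = [1, 2]
  Insert 1 (step 3): P = [1, 5] / [3];  Q = [1, 2] / [3]
  Insert 8 (step 4): P = [1, 5, 8] / [3];  Q = [1, 2, 4] / [3]
  Insert 7 (step 5): P = [1, 5, 7] / [3, 8];  Q = [1, 2, 4] / [3, 5]
  Insert 4 (step 6): P = [1, 4, 7] / [3, 5] / [8];  Q = [1, 2, 4] / [3, 5] / [6]
  Insert 6 (step 7): P = [1, 4, 6] / [3, 5, 7] / [8];  Q = [1, 2, 4] / [3, 5, 7] / [6]
  Insert 2 (step 8): P = [1, 2, 6] / [3, 4, 7] / [5] / [8];  Q = [1, 2, 4] / [3, 5, 7] / [6] / [8]
Final shape: (3, 3, 1, 1).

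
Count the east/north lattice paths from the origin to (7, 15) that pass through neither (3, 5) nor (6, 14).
Number of paths = 61608

Inclusion–exclusion. Total paths: C(22, 7) = 170544. Through P₁: C(8, 3)·C(14, 4) = 56056. Through P₂: C(20, 6)·C(2, 1) = 77520. Since P₁ is strictly southwest of P₂, a monotone path through both must visit P₁ then P₂; paths through both = C(8, 3)·C(12, 3)·C(2, 1) = 24640. Avoid both = 170544 − 56056 − 77520 + 24640 = 61608.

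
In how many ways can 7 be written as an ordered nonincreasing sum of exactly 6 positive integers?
p(7, 6 parts) = 1

Partitions of n into exactly k parts ↔ partitions of n − k into at most k parts (subtract 1 from each part). For n = 7, k = 6, the partitions are: 2+1+1+1+1+1. Count = 1.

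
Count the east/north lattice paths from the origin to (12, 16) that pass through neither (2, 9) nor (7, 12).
Number of paths = 23391307

Inclusion–exclusion. Total paths: C(28, 12) = 30421755. Through P₁: C(11, 2)·C(17, 10) = 1069640. Through P₂: C(19, 7)·C(9, 5) = 6348888. Since P₁ is strictly southwest of P₂, a monotone path through both must visit P₁ then P₂; paths through both = C(11, 2)·C(8, 5)·C(9, 5) = 388080. Avoid both = 30421755 − 1069640 − 6348888 + 388080 = 23391307.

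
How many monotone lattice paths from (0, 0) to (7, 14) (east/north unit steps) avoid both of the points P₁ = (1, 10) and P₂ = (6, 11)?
Number of paths = 64730

Inclusion–exclusion. Total paths: C(21, 7) = 116280. Through P₁: C(11, 1)·C(10, 6) = 2310. Through P₂: C(17, 6)·C(4, 1) = 49504. Since P₁ is strictly southwest of P₂, a monotone path through both must visit P₁ then P₂; paths through both = C(11, 1)·C(6, 5)·C(4, 1) = 264. Avoid both = 116280 − 2310 − 49504 + 264 = 64730.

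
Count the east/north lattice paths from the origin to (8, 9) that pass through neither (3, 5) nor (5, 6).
Number of paths = 11374

Inclusion–exclusion. Total paths: C(17, 8) = 24310. Through P₁: C(8, 3)·C(9, 5) = 7056. Through P₂: C(11, 5)·C(6, 3) = 9240. Since P₁ is strictly southwest of P₂, a monotone path through both must visit P₁ then P₂; paths through both = C(8, 3)·C(3, 2)·C(6, 3) = 3360. Avoid both = 24310 − 7056 − 9240 + 3360 = 11374.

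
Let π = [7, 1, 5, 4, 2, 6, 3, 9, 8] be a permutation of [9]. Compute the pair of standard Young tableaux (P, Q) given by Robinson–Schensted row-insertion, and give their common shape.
P = [1, 2, 3, 8] / [4, 6, 9] / [5] / [7];  Q = [1, 3, 6, 8] / [2, 7, 9] / [4] / [5];  common shape = (4, 3, 1, 1)

Row-insert the values π_1, π_2, … into P one at a time, bumping the leftmost entry strictly greater than the inserted value down to the next row. The recording tableau Q records, in position (i, j), the step at which that cell was added to P.
  Insert 7 (step 1): P = [7];  Q = [1]
  Insert 1 (step 2): P = [1] / [7];  Q = [1] / [2]
  Insert 5 (step 3): P = [1, 5] / [7];  Q = [1, 3] / [2]
  Insert 4 (step 4): P = [1, 4] / [5] / [7];  Q = [1, 3] / [2] / [4]
  Insert 2 (step 5): P = [1, 2] / [4] / [5] / [7];  Q = [1, 3] / [2] / [4] / [5]
  Insert 6 (step 6): P = [1, 2, 6] / [4] / [5] / [7];  Q = [1, 3, 6] / [2] / [4] / [5]
  Insert 3 (step 7): P = [1, 2, 3] / [4, 6] / [5] / [7];  Q = [1, 3, 6] / [2, 7] / [4] / [5]
  Insert 9 (step 8): P = [1, 2, 3, 9] / [4, 6] / [5] / [7];  Q = [1, 3, 6, 8] / [2, 7] / [4] / [5]
  Insert 8 (step 9): P = [1, 2, 3, 8] / [4, 6, 9] / [5] / [7];  Q = [1, 3, 6, 8] / [2, 7, 9] / [4] / [5]
Final shape: (4, 3, 1, 1).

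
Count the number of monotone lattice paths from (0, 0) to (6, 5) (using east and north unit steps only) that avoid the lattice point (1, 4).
Number of paths = 432

Total paths from (0, 0) to (6, 5): C(11, 6) = 462. Paths through (1, 4): (paths (0, 0) → (1, 4)) × (paths (1, 4) → (6, 5)) = C(5, 1) · C(6, 5) = 5 · 6 = 30. Avoidance count = 462 − 30 = 432.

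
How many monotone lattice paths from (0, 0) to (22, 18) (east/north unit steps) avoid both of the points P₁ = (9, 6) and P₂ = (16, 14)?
Number of paths = 63577505300

Inclusion–exclusion. Total paths: C(40, 22) = 113380261800. Through P₁: C(15, 9)·C(25, 13) = 26027501500. Through P₂: C(30, 16)·C(10, 6) = 30538761750. Since P₁ is strictly southwest of P₂, a monotone path through both must visit P₁ then P₂; paths through both = C(15, 9)·C(15, 7)·C(10, 6) = 6763506750. Avoid both = 113380261800 − 26027501500 − 30538761750 + 6763506750 = 63577505300.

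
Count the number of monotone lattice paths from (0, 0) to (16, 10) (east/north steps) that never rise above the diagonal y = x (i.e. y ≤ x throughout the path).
Number of paths = 2187185

By the reflection principle (André's argument), the number of monotone paths to (16, 10) with n ≤ m that never go above y = x is C(26, 16) − C(26, 17) = 5311735 − 3124550 = 2187185.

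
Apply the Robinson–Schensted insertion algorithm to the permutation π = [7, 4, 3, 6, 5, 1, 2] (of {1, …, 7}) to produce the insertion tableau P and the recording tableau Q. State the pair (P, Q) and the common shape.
P = [1, 2] / [3, 5] / [4, 6] / [7];  Q = [1, 4] / [2, 5] / [3, 7] / [6];  common shape = (2, 2, 2, 1)

Row-insert the values π_1, π_2, … into P one at a time, bumping the leftmost entry strictly greater than the inserted value down to the next row. The recording tableau Q records, in position (i, j), the step at which that cell was added to P.
  Insert 7 (step 1): P = [7];  Q = [1]
  Insert 4 (step 2): P = [4] / [7];  Q = [1] / [2]
  Insert 3 (step 3): P = [3] / [4] / [7];  Q = [1] / [2] / [3]
  Insert 6 (step 4): P = [3, 6] / [4] / [7];  Q = [1, 4] / [2] / [3]
  Insert 5 (step 5): P = [3, 5] / [4, 6] / [7];  Q = [1, 4] / [2, 5] / [3]
  Insert 1 (step 6): P = [1, 5] / [3, 6] / [4] / [7];  Q = [1, 4] / [2, 5] / [3] / [6]
  Insert 2 (step 7): P = [1, 2] / [3, 5] / [4, 6] / [7];  Q = [1, 4] / [2, 5] / [3, 7] / [6]
Final shape: (2, 2, 2, 1).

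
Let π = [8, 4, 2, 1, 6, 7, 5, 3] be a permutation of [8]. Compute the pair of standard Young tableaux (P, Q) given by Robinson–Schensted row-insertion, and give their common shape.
P = [1, 3, 7] / [2, 5] / [4, 6] / [8];  Q = [1, 5, 6] / [2, 7] / [3, 8] / [4];  common shape = (3, 2, 2, 1)

Row-insert the values π_1, π_2, … into P one at a time, bumping the leftmost entry strictly greater than the inserted value down to the next row. The recording tableau Q records, in position (i, j), the step at which that cell was added to P.
  Insert 8 (step 1): P = [8];  Q = [1]
  Insert 4 (step 2): P = [4] / [8];  Q = [1] / [2]
  Insert 2 (step 3): P = [2] / [4] / [8];  Q = [1] / [2] / [3]
  Insert 1 (step 4): P = [1] / [2] / [4] / [8];  Q = [1] / [2] / [3] / [4]
  Insert 6 (step 5): P = [1, 6] / [2] / [4] / [8];  Q = [1, 5] / [2] / [3] / [4]
  Insert 7 (step 6): P = [1, 6, 7] / [2] / [4] / [8];  Q = [1, 5, 6] / [2] / [3] / [4]
  Insert 5 (step 7): P = [1, 5, 7] / [2, 6] / [4] / [8];  Q = [1, 5, 6] / [2, 7] / [3] / [4]
  Insert 3 (step 8): P = [1, 3, 7] / [2, 5] / [4, 6] / [8];  Q = [1, 5, 6] / [2, 7] / [3, 8] / [4]
Final shape: (3, 2, 2, 1).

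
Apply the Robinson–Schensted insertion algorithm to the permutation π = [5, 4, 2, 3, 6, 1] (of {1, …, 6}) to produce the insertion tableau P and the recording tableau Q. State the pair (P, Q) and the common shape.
P = [1, 3, 6] / [2] / [4] / [5];  Q = [1, 4, 5] / [2] / [3] / [6];  common shape = (3, 1, 1, 1)

Row-insert the values π_1, π_2, … into P one at a time, bumping the leftmost entry strictly greater than the inserted value down to the next row. The recording tableau Q records, in position (i, j), the step at which that cell was added to P.
  Insert 5 (step 1): P = [5];  Q = [1]
  Insert 4 (step 2): P = [4] / [5];  Q = [1] / [2]
  Insert 2 (step 3): P = [2] / [4] / [5];  Q = [1] / [2] / [3]
  Insert 3 (step 4): P = [2, 3] / [4] / [5];  Q = [1, 4] / [2] / [3]
  Insert 6 (step 5): P = [2, 3, 6] / [4] / [5];  Q = [1, 4, 5] / [2] / [3]
  Insert 1 (step 6): P = [1, 3, 6] / [2] / [4] / [5];  Q = [1, 4, 5] / [2] / [3] / [6]
Final shape: (3, 1, 1, 1).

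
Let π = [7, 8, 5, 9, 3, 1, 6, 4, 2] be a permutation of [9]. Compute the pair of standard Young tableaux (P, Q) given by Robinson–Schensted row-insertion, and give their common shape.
P = [1, 2, 9] / [3, 4] / [5, 6] / [7, 8];  Q = [1, 2, 4] / [3, 7] / [5, 8] / [6, 9];  common shape = (3, 2, 2, 2)

Row-insert the values π_1, π_2, … into P one at a time, bumping the leftmost entry strictly greater than the inserted value down to the next row. The recording tableau Q records, in position (i, j), the step at which that cell was added to P.
  Insert 7 (step 1): P = [7];  Q = [1]
  Insert 8 (step 2): P = [7, 8];  Q = [1, 2]
  Insert 5 (step 3): P = [5, 8] / [7];  Q = [1, 2] / [3]
  Insert 9 (step 4): P = [5, 8, 9] / [7];  Q = [1, 2, 4] / [3]
  Insert 3 (step 5): P = [3, 8, 9] / [5] / [7];  Q = [1, 2, 4] / [3] / [5]
  Insert 1 (step 6): P = [1, 8, 9] / [3] / [5] / [7];  Q = [1, 2, 4] / [3] / [5] / [6]
  Insert 6 (step 7): P = [1, 6, 9] / [3, 8] / [5] / [7];  Q = [1, 2, 4] / [3, 7] / [5] / [6]
  Insert 4 (step 8): P = [1, 4, 9] / [3, 6] / [5, 8] / [7];  Q = [1, 2, 4] / [3, 7] / [5, 8] / [6]
  Insert 2 (step 9): P = [1, 2, 9] / [3, 4] / [5, 6] / [7, 8];  Q = [1, 2, 4] / [3, 7] / [5, 8] / [6, 9]
Final shape: (3, 2, 2, 2).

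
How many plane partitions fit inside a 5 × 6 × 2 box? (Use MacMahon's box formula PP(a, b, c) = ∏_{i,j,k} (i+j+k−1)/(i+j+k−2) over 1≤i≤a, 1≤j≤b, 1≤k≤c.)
PP(5, 6, 2) = 60984

Evaluate the triple product over i = 1..5, j = 1..6, k = 1..2. The factors are (2/1) · (3/2) · (3/2) · (4/3) · (4/3) · (5/4) · (5/4) · (6/5) · … (60 factors total). The numerators and denominators telescope so the product is an integer; carrying out the multiplication exactly gives PP(5, 6, 2) = 60984.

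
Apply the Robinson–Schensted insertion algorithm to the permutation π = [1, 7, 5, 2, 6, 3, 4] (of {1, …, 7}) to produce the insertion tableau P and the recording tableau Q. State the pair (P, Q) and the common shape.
P = [1, 2, 3, 4] / [5, 6] / [7];  Q = [1, 2, 5, 7] / [3, 6] / [4];  common shape = (4, 2, 1)

Row-insert the values π_1, π_2, … into P one at a time, bumping the leftmost entry strictly greater than the inserted value down to the next row. The recording tableau Q records, in position (i, j), the step at which that cell was added to P.
  Insert 1 (step 1): P = [1];  Q = [1]
  Insert 7 (step 2): P = [1, 7];  Q = [1, 2]
  Insert 5 (step 3): P = [1, 5] / [7];  Q = [1, 2] / [3]
  Insert 2 (step 4): P = [1, 2] / [5] / [7];  Q = [1, 2] / [3] / [4]
  Insert 6 (step 5): P = [1, 2, 6] / [5] / [7];  Q = [1, 2, 5] / [3] / [4]
  Insert 3 (step 6): P = [1, 2, 3] / [5, 6] / [7];  Q = [1, 2, 5] / [3, 6] / [4]
  Insert 4 (step 7): P = [1, 2, 3, 4] / [5, 6] / [7];  Q = [1, 2, 5, 7] / [3, 6] / [4]
Final shape: (4, 2, 1).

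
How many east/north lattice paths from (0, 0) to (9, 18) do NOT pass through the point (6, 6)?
Number of paths = 4266405

Total paths from (0, 0) to (9, 18): C(27, 9) = 4686825. Paths through (6, 6): (paths (0, 0) → (6, 6)) × (paths (6, 6) → (9, 18)) = C(12, 6) · C(15, 3) = 924 · 455 = 420420. Avoidance count = 4686825 − 420420 = 4266405.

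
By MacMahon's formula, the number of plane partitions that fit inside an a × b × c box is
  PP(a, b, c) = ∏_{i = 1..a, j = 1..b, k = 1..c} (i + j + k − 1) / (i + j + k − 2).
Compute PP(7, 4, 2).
PP(7, 4, 2) = 32670

Evaluate the triple product over i = 1..7, j = 1..4, k = 1..2. The factors are (2/1) · (3/2) · (3/2) · (4/3) · (4/3) · (5/4) · (5/4) · (6/5) · … (56 factors total). The numerators and denominators telescope so the product is an integer; carrying out the multiplication exactly gives PP(7, 4, 2) = 32670.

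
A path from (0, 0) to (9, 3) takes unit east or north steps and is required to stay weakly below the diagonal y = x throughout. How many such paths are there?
Number of paths = 154

By the reflection principle (André's argument), the number of monotone paths to (9, 3) with n ≤ m that never go above y = x is C(12, 9) − C(12, 10) = 220 − 66 = 154.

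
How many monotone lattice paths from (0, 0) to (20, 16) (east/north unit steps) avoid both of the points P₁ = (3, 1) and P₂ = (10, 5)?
Number of paths = 4451360202

Inclusion–exclusion. Total paths: C(36, 20) = 7307872110. Through P₁: C(4, 3)·C(32, 17) = 2262890880. Through P₂: C(15, 10)·C(21, 10) = 1059206148. Since P₁ is strictly southwest of P₂, a monotone path through both must visit P₁ then P₂; paths through both = C(4, 3)·C(11, 7)·C(21, 10) = 465585120. Avoid both = 7307872110 − 2262890880 − 1059206148 + 465585120 = 4451360202.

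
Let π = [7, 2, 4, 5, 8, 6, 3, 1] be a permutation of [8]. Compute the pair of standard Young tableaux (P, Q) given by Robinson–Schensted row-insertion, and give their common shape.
P = [1, 3, 5, 6] / [2, 8] / [4] / [7];  Q = [1, 3, 4, 5] / [2, 6] / [7] / [8];  common shape = (4, 2, 1, 1)

Row-insert the values π_1, π_2, … into P one at a time, bumping the leftmost entry strictly greater than the inserted value down to the next row. The recording tableau Q records, in position (i, j), the step at which that cell was added to P.
  Insert 7 (step 1): P = [7];  Q = [1]
  Insert 2 (step 2): P = [2] / [7];  Q = [1] / [2]
  Insert 4 (step 3): P = [2, 4] / [7];  Q = [1, 3] / [2]
  Insert 5 (step 4): P = [2, 4, 5] / [7];  Q = [1, 3, 4] / [2]
  Insert 8 (step 5): P = [2, 4, 5, 8] / [7];  Q = [1, 3, 4, 5] / [2]
  Insert 6 (step 6): P = [2, 4, 5, 6] / [7, 8];  Q = [1, 3, 4, 5] / [2, 6]
  Insert 3 (step 7): P = [2, 3, 5, 6] / [4, 8] / [7];  Q = [1, 3, 4, 5] / [2, 6] / [7]
  Insert 1 (step 8): P = [1, 3, 5, 6] / [2, 8] / [4] / [7];  Q = [1, 3, 4, 5] / [2, 6] / [7] / [8]
Final shape: (4, 2, 1, 1).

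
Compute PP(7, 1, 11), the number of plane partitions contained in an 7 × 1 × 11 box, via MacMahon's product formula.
PP(7, 1, 11) = 31824

Evaluate the triple product over i = 1..7, j = 1..1, k = 1..11. The factors are (2/1) · (3/2) · (4/3) · (5/4) · (6/5) · (7/6) · (8/7) · (9/8) · … (77 factors total). The numerators and denominators telescope so the product is an integer; carrying out the multiplication exactly gives PP(7, 1, 11) = 31824.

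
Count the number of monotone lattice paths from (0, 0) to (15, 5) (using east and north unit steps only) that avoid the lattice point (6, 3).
Number of paths = 10884

Total paths from (0, 0) to (15, 5): C(20, 15) = 15504. Paths through (6, 3): (paths (0, 0) → (6, 3)) × (paths (6, 3) → (15, 5)) = C(9, 6) · C(11, 9) = 84 · 55 = 4620. Avoidance count = 15504 − 4620 = 10884.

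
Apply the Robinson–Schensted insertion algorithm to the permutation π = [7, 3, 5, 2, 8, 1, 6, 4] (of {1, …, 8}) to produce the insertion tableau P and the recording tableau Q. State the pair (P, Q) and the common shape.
P = [1, 4, 6] / [2, 5] / [3, 8] / [7];  Q = [1, 3, 5] / [2, 7] / [4, 8] / [6];  common shape = (3, 2, 2, 1)

Row-insert the values π_1, π_2, … into P one at a time, bumping the leftmost entry strictly greater than the inserted value down to the next row. The recording tableau Q records, in position (i, j), the step at which that cell was added to P.
  Insert 7 (step 1): P = [7];  Q = [1]
  Insert 3 (step 2): P = [3] / [7];  Q = [1] / [2]
  Insert 5 (step 3): P = [3, 5] / [7];  Q = [1, 3] / [2]
  Insert 2 (step 4): P = [2, 5] / [3] / [7];  Q = [1, 3] / [2] / [4]
  Insert 8 (step 5): P = [2, 5, 8] / [3] / [7];  Q = [1, 3, 5] / [2] / [4]
  Insert 1 (step 6): P = [1, 5, 8] / [2] / [3] / [7];  Q = [1, 3, 5] / [2] / [4] / [6]
  Insert 6 (step 7): P = [1, 5, 6] / [2, 8] / [3] / [7];  Q = [1, 3, 5] / [2, 7] / [4] / [6]
  Insert 4 (step 8): P = [1, 4, 6] / [2, 5] / [3, 8] / [7];  Q = [1, 3, 5] / [2, 7] / [4, 8] / [6]
Final shape: (3, 2, 2, 1).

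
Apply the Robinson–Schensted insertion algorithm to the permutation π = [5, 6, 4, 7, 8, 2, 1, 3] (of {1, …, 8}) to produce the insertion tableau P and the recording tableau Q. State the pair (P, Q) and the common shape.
P = [1, 3, 7, 8] / [2, 6] / [4] / [5];  Q = [1, 2, 4, 5] / [3, 8] / [6] / [7];  common shape = (4, 2, 1, 1)

Row-insert the values π_1, π_2, … into P one at a time, bumping the leftmost entry strictly greater than the inserted value down to the next row. The recording tableau Q records, in position (i, j), the step at which that cell was added to P.
  Insert 5 (step 1): P = [5];  Q = [1]
  Insert 6 (step 2): P = [5, 6];  Q = [1, 2]
  Insert 4 (step 3): P = [4, 6] / [5];  Q = [1, 2] / [3]
  Insert 7 (step 4): P = [4, 6, 7] / [5];  Q = [1, 2, 4] / [3]
  Insert 8 (step 5): P = [4, 6, 7, 8] / [5];  Q = [1, 2, 4, 5] / [3]
  Insert 2 (step 6): P = [2, 6, 7, 8] / [4] / [5];  Q = [1, 2, 4, 5] / [3] / [6]
  Insert 1 (step 7): P = [1, 6, 7, 8] / [2] / [4] / [5];  Q = [1, 2, 4, 5] / [3] / [6] / [7]
  Insert 3 (step 8): P = [1, 3, 7, 8] / [2, 6] / [4] / [5];  Q = [1, 2, 4, 5] / [3, 8] / [6] / [7]
Final shape: (4, 2, 1, 1).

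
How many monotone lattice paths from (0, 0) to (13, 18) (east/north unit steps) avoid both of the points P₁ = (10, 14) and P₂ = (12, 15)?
Number of paths = 91608747

Inclusion–exclusion. Total paths: C(31, 13) = 206253075. Through P₁: C(24, 10)·C(7, 3) = 68643960. Through P₂: C(27, 12)·C(4, 1) = 69535440. Since P₁ is strictly southwest of P₂, a monotone path through both must visit P₁ then P₂; paths through both = C(24, 10)·C(3, 2)·C(4, 1) = 23535072. Avoid both = 206253075 − 68643960 − 69535440 + 23535072 = 91608747.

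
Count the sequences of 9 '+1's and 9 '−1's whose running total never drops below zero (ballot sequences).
C_9 = 4862

These ballot sequences are counted by the Catalan number C_n = (1/(n + 1)) · C(2n, n). For n = 9: C_9 = (1/10) · C(18, 9) = 48620/10 = 4862.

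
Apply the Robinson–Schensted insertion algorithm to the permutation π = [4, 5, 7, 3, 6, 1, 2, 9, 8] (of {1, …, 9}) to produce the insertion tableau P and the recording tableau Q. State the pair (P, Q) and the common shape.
P = [1, 2, 6, 8] / [3, 5, 9] / [4, 7];  Q = [1, 2, 3, 8] / [4, 5, 9] / [6, 7];  common shape = (4, 3, 2)

Row-insert the values π_1, π_2, … into P one at a time, bumping the leftmost entry strictly greater than the inserted value down to the next row. The recording tableau Q records, in position (i, j), the step at which that cell was added to P.
  Insert 4 (step 1): P = [4];  Q = [1]
  Insert 5 (step 2): P = [4, 5];  Q = [1, 2]
  Insert 7 (step 3): P = [4, 5, 7];  Q = [1, 2, 3]
  Insert 3 (step 4): P = [3, 5, 7] / [4];  Q = [1, 2, 3] / [4]
  Insert 6 (step 5): P = [3, 5, 6] / [4, 7];  Q = [1, 2, 3] / [4, 5]
  Insert 1 (step 6): P = [1, 5, 6] / [3, 7] / [4];  Q = [1, 2, 3] / [4, 5] / [6]
  Insert 2 (step 7): P = [1, 2, 6] / [3, 5] / [4, 7];  Q = [1, 2, 3] / [4, 5] / [6, 7]
  Insert 9 (step 8): P = [1, 2, 6, 9] / [3, 5] / [4, 7];  Q = [1, 2, 3, 8] / [4, 5] / [6, 7]
  Insert 8 (step 9): P = [1, 2, 6, 8] / [3, 5, 9] / [4, 7];  Q = [1, 2, 3, 8] / [4, 5, 9] / [6, 7]
Final shape: (4, 3, 2).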